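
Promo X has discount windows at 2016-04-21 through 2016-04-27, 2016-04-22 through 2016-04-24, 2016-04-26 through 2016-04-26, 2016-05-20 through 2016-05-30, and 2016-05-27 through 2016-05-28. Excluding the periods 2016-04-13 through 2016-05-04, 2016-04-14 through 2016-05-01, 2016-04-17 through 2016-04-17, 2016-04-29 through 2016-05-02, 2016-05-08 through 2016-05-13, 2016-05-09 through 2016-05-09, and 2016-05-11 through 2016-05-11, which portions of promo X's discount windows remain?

2016-05-20 through 2016-05-30

First set merges to 2016-04-21 through 2016-04-27, 2016-05-20 through 2016-05-30.
Second set merges to 2016-04-13 through 2016-05-04, 2016-05-08 through 2016-05-13.
2016-04-21 through 2016-04-27: entirely removed.
2016-05-20 through 2016-05-30: nothing removed.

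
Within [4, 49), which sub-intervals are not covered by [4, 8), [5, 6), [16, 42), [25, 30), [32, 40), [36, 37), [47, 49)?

Covered (merged): [4, 8), [16, 42), [47, 49).
Complement within [4, 49): [8, 16), [42, 47).

[8, 16) ∪ [42, 47)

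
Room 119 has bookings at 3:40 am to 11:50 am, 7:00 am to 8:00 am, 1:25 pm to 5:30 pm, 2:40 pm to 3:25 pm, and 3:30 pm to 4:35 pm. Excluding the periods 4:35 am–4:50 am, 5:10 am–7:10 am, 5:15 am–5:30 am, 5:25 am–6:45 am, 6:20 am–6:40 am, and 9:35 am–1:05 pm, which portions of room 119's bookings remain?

First set merges to 3:40 am–11:50 am, 1:25 pm–5:30 pm.
Second set merges to 4:35 am–4:50 am, 5:10 am–7:10 am, 9:35 am–1:05 pm.
3:40 am–11:50 am with B removed leaves 3:40 am–4:35 am, 4:50 am–5:10 am, 7:10 am–9:35 am.
1:25 pm–5:30 pm is untouched.

3:40 am–4:35 am, 4:50 am–5:10 am, 7:10 am–9:35 am, 1:25 pm–5:30 pm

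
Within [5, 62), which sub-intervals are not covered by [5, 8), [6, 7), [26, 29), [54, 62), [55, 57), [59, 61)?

[8, 26) ∪ [29, 54)

The merged coverage is [5, 8), [26, 29), [54, 62).
Complement within [5, 62): [8, 26), [29, 54).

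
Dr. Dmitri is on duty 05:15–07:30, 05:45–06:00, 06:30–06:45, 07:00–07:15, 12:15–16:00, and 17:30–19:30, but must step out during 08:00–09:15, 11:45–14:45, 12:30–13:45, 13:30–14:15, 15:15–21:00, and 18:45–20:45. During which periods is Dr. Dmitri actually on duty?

First set merges to 05:15–07:30, 12:15–16:00, 17:30–19:30.
Second set merges to 08:00–09:15, 11:45–14:45, 15:15–21:00.
05:15–07:30: no B overlap → unchanged.
12:15–16:00 minus B → 14:45–15:15.
17:30–19:30: fully covered by B → removed.

05:15–07:30, 14:45–15:15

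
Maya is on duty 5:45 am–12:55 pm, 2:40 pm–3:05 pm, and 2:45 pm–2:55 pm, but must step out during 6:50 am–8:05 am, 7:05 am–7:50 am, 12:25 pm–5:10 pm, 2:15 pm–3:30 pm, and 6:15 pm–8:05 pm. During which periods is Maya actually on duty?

5:45 am–6:50 am, 8:05 am–12:25 pm

A, merged: 5:45 am–12:55 pm, 2:40 pm–3:05 pm.
B, merged: 6:50 am–8:05 am, 12:25 pm–5:10 pm, 6:15 pm–8:05 pm.
5:45 am–12:55 pm minus B → 5:45 am–6:50 am, 8:05 am–12:25 pm.
2:40 pm–3:05 pm: fully covered by B → removed.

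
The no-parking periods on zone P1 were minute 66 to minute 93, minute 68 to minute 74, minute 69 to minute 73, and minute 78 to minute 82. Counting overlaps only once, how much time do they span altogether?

Merged: minute 66 to minute 93.
Length: 27 minutes.

27 minutes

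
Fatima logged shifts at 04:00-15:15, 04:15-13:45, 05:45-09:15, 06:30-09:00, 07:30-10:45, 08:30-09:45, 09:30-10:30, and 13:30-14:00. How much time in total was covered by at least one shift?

Merged: 04:00–15:15.
Length: 11 h 15 min.

11 h 15 min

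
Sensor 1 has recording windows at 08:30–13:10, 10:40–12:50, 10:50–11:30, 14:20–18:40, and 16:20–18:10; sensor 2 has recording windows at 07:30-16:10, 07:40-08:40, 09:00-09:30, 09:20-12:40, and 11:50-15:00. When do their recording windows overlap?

Merge the first list: 08:30-13:10, 14:20-18:40.
Merge the second list: 07:30-16:10.
08:30-13:10 meets the second set on 08:30-13:10.
14:20-18:40 meets the second set on 14:20-16:10.

08:30-13:10, 14:20-16:10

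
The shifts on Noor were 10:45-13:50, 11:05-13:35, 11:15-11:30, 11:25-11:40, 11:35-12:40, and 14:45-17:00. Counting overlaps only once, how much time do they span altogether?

Merged: 10:45–13:50, 14:45–17:00.
Lengths: 3 h 5 min + 2 h 15 min = 5 h 20 min.

5 h 20 min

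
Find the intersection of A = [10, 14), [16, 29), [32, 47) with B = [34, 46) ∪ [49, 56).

[34, 46)

[10, 14): no overlap with the second set.
[16, 29): no overlap with the second set.
[32, 47) meets the second set on [34, 46).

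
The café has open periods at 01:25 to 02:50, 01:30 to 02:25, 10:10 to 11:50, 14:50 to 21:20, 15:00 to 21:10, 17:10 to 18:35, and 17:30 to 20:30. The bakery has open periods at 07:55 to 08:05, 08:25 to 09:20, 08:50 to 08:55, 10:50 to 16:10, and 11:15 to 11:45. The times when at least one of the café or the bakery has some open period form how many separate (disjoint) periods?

4

A, merged: 01:25–02:50, 10:10–11:50, 14:50–21:20.
B, merged: 07:55–08:05, 08:25–09:20, 10:50–16:10.
A ∪ B = 01:25–02:50, 07:55–08:05, 08:25–09:20, 10:10–21:20.
That is 4 disjoint pieces.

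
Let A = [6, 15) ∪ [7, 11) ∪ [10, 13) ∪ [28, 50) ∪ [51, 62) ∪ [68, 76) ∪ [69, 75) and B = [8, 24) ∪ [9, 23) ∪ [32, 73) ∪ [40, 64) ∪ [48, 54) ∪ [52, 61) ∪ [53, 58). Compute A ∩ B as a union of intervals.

A, merged: [6, 15), [28, 50), [51, 62), [68, 76).
B, merged: [8, 24), [32, 73).
[6, 15) meets the second set on [8, 15).
[28, 50) meets the second set on [32, 50).
[51, 62) meets the second set on [51, 62).
[68, 76) meets the second set on [68, 73).

[8, 15) ∪ [32, 50) ∪ [51, 62) ∪ [68, 73)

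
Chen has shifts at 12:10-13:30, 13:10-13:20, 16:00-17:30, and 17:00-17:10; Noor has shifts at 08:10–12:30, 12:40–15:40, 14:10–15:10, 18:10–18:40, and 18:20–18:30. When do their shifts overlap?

First set merges to 12:10–13:30, 16:00–17:30.
Second set merges to 08:10–12:30, 12:40–15:40, 18:10–18:40.
12:10–13:30 overlaps B on 12:10–12:30, 12:40–13:30.
16:00–17:30 falls entirely outside B.

12:10–12:30, 12:40–13:30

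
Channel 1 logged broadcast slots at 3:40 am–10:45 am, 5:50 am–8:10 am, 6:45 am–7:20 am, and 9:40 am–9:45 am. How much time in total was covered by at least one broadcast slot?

Merged: 3:40 am-10:45 am.
Length: 7 h 5 min.

7 h 5 min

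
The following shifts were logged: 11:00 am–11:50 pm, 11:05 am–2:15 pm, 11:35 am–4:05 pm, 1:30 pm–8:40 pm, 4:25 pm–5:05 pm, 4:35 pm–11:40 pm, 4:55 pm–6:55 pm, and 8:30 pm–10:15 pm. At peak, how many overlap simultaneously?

Sweep endpoints in order; track running count of active intervals.
Peak of 5 reached at 4:55 pm.

5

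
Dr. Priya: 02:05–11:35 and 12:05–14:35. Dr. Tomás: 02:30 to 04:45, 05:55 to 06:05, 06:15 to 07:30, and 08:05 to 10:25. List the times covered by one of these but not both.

02:05–02:30, 04:45–05:55, 06:05–06:15, 07:30–08:05, 10:25–11:35, 12:05–14:35

A \ B = 02:05–02:30, 04:45–05:55, 06:05–06:15, 07:30–08:05, 10:25–11:35, 12:05–14:35.
B \ A = none.
Union of the two gives the symmetric difference.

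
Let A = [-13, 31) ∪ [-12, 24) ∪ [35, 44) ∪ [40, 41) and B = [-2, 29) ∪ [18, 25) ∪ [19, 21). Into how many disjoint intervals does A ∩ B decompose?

A, merged: [-13, 31), [35, 44).
B, merged: [-2, 29).
A ∩ B = [-2, 29).
That is 1 disjoint piece.

1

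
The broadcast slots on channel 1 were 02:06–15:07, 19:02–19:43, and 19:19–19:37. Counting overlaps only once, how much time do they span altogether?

13 h 42 min

Merged: 02:06–15:07, 19:02–19:43.
Lengths: 13 h 1 min + 41 min = 13 h 42 min.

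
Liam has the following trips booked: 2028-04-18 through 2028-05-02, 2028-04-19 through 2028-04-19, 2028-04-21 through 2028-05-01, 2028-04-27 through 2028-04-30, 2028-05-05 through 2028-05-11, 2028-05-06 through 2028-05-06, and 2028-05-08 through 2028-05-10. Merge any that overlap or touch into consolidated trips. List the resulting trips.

2028-04-19 through 2028-04-19 overlaps/touches 2028-04-18 through 2028-05-02 → extend to 2028-04-18 through 2028-05-02.
2028-04-21 through 2028-05-01 overlaps/touches 2028-04-18 through 2028-05-02 → extend to 2028-04-18 through 2028-05-02.
2028-04-27 through 2028-04-30 overlaps/touches 2028-04-18 through 2028-05-02 → extend to 2028-04-18 through 2028-05-02.
2028-05-05 through 2028-05-11 is disjoint → start new block.
2028-05-06 through 2028-05-06 overlaps/touches 2028-05-05 through 2028-05-11 → extend to 2028-05-05 through 2028-05-11.
2028-05-08 through 2028-05-10 overlaps/touches 2028-05-05 through 2028-05-11 → extend to 2028-05-05 through 2028-05-11.

2028-04-18 through 2028-05-02, 2028-05-05 through 2028-05-11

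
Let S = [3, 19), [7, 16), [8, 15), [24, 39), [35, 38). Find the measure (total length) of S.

31

Merged: [3, 19), [24, 39).
Lengths: 16 + 15 = 31.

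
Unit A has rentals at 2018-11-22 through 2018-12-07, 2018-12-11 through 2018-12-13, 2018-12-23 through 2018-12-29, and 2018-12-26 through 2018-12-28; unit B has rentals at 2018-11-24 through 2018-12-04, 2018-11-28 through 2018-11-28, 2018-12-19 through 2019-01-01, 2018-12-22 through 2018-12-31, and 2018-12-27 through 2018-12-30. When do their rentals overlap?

2018-11-24 through 2018-12-04, 2018-12-23 through 2018-12-29

First set merges to 2018-11-22 through 2018-12-07, 2018-12-11 through 2018-12-13, 2018-12-23 through 2018-12-29.
Second set merges to 2018-11-24 through 2018-12-04, 2018-12-19 through 2019-01-01.
2018-11-22 through 2018-12-07 meets the second set on 2018-11-24 through 2018-12-04.
2018-12-11 through 2018-12-13: no overlap with the second set.
2018-12-23 through 2018-12-29 meets the second set on 2018-12-23 through 2018-12-29.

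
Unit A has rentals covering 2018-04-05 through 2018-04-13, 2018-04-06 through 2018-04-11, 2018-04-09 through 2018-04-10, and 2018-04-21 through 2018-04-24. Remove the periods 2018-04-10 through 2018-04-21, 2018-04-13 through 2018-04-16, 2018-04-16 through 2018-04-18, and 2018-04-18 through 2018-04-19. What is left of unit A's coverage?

2018-04-05 through 2018-04-09, 2018-04-22 through 2018-04-24

Merge the first list: 2018-04-05 through 2018-04-13, 2018-04-21 through 2018-04-24.
Merge the second list: 2018-04-10 through 2018-04-21.
2018-04-05 through 2018-04-13 with B removed leaves 2018-04-05 through 2018-04-09.
2018-04-21 through 2018-04-24 with B removed leaves 2018-04-22 through 2018-04-24.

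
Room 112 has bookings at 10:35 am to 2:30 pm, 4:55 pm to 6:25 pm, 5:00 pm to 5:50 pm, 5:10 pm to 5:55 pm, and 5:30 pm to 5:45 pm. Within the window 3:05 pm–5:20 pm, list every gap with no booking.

After merging, the occupied span is 10:35 am–2:30 pm, 4:55 pm–6:25 pm.
Complement within 3:05 pm–5:20 pm: 3:05 pm–4:55 pm.

3:05 pm–4:55 pm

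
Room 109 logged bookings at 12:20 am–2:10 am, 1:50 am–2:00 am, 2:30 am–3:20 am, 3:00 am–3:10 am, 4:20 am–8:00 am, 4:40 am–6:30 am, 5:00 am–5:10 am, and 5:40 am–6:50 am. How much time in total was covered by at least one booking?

Merged: 12:20 am-2:10 am, 2:30 am-3:20 am, 4:20 am-8:00 am.
Lengths: 1 h 50 min + 50 min + 3 h 40 min = 6 h 20 min.

6 h 20 min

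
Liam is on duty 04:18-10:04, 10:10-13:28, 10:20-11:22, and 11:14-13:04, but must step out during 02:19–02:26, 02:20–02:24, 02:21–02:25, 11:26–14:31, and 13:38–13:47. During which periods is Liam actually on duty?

First set merges to 04:18-10:04, 10:10-13:28.
Second set merges to 02:19-02:26, 11:26-14:31.
04:18-10:04: nothing removed.
10:10-13:28 \ B = 10:10-11:26.

04:18-10:04, 10:10-11:26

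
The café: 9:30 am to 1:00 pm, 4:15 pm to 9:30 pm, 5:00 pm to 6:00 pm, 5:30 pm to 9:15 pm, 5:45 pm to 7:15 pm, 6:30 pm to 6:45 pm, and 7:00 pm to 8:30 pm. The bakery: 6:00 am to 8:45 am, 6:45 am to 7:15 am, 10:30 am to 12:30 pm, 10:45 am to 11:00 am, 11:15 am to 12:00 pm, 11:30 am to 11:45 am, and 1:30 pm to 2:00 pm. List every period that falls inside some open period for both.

A, merged: 9:30 am–1:00 pm, 4:15 pm–9:30 pm.
B, merged: 6:00 am–8:45 am, 10:30 am–12:30 pm, 1:30 pm–2:00 pm.
9:30 am–1:00 pm meets the second set on 10:30 am–12:30 pm.
4:15 pm–9:30 pm: no overlap with the second set.

10:30 am–12:30 pm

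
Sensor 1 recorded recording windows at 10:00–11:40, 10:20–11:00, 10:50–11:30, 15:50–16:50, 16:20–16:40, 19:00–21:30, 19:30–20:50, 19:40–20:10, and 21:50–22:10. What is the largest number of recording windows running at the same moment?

3

At 10:50, 3 of the intervals are simultaneously active.
No point has more.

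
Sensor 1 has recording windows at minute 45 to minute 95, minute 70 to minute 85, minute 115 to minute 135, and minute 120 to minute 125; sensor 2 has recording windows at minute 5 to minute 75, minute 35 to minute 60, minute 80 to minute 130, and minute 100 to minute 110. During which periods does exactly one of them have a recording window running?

A, merged: minute 45 to minute 95, minute 115 to minute 135.
B, merged: minute 5 to minute 75, minute 80 to minute 130.
A \ B = minute 75 to minute 80, minute 130 to minute 135.
B \ A = minute 5 to minute 45, minute 95 to minute 115.
Union of the two gives the symmetric difference.

minute 5 to minute 45, minute 75 to minute 80, minute 95 to minute 115, minute 130 to minute 135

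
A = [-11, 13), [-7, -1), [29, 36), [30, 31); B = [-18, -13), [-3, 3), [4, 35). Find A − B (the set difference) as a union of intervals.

[-11, -3) ∪ [3, 4) ∪ [35, 36)

Merge the first list: [-11, 13), [29, 36).
[-11, 13) minus B → [-11, -3), [3, 4).
[29, 36) minus B → [35, 36).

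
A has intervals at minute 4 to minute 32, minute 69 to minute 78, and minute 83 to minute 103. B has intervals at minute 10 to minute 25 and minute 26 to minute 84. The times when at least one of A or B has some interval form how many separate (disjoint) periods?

1

A ∪ B = minute 4 to minute 103.
That is 1 disjoint piece.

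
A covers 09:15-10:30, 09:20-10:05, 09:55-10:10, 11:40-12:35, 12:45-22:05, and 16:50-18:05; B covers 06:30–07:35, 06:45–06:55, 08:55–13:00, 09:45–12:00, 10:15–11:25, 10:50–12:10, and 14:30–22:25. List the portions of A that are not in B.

Merge the first list: 09:15–10:30, 11:40–12:35, 12:45–22:05.
Merge the second list: 06:30–07:35, 08:55–13:00, 14:30–22:25.
09:15–10:30 lies entirely inside B → drops out.
11:40–12:35 lies entirely inside B → drops out.
12:45–22:05 with B removed leaves 13:00–14:30.

13:00–14:30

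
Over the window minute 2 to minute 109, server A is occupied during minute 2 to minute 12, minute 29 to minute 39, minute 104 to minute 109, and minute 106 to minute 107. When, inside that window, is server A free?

The merged coverage is minute 2 to minute 12, minute 29 to minute 39, minute 104 to minute 109.
Gaps within minute 2 to minute 109: minute 12 to minute 29, minute 39 to minute 104.

minute 12 to minute 29, minute 39 to minute 104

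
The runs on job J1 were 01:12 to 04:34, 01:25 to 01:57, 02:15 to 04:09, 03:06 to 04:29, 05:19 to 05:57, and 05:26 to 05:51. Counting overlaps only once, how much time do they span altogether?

4 h

Merged: 01:12-04:34, 05:19-05:57.
Lengths: 3 h 22 min + 38 min = 4 h.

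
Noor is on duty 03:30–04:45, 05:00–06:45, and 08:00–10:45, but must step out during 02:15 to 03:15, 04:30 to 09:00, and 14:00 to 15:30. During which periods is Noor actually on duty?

03:30-04:45 with B removed leaves 03:30-04:30.
05:00-06:45 lies entirely inside B → drops out.
08:00-10:45 with B removed leaves 09:00-10:45.

03:30-04:30, 09:00-10:45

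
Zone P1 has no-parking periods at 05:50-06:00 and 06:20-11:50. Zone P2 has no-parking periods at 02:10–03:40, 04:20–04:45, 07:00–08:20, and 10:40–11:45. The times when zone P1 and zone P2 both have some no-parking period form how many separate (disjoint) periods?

2

A ∩ B = 07:00–08:20, 10:40–11:45.
That is 2 disjoint pieces.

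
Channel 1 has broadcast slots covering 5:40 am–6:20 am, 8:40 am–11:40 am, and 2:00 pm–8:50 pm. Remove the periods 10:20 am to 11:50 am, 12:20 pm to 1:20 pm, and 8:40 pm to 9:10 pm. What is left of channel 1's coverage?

5:40 am-6:20 am, 8:40 am-10:20 am, 2:00 pm-8:40 pm

5:40 am-6:20 am is untouched.
8:40 am-11:40 am with B removed leaves 8:40 am-10:20 am.
2:00 pm-8:50 pm with B removed leaves 2:00 pm-8:40 pm.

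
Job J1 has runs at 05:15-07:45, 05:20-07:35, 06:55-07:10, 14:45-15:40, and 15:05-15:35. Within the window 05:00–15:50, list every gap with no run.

After merging, the occupied span is 05:15–07:45, 14:45–15:40.
Gaps within 05:00–15:50: 05:00–05:15, 07:45–14:45, 15:40–15:50.

05:00–05:15, 07:45–14:45, 15:40–15:50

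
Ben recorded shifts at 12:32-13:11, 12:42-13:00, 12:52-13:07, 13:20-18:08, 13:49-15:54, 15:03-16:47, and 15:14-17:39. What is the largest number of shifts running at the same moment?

Sweep endpoints in order; track running count of active intervals.
Peak of 4 reached at 15:14.

4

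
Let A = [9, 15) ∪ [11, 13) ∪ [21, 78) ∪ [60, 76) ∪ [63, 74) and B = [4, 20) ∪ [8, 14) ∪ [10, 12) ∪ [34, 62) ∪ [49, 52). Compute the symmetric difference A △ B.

[4, 9) ∪ [15, 20) ∪ [21, 34) ∪ [62, 78)

Merge the first list: [9, 15), [21, 78).
Merge the second list: [4, 20), [34, 62).
A \ B = [21, 34), [62, 78).
B \ A = [4, 9), [15, 20).
Union of the two gives the symmetric difference.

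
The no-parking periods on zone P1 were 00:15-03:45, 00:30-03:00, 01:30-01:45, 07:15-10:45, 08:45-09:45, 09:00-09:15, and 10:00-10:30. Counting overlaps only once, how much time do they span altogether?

Merged: 00:15-03:45, 07:15-10:45.
Lengths: 3 h 30 min + 3 h 30 min = 7 h.

7 h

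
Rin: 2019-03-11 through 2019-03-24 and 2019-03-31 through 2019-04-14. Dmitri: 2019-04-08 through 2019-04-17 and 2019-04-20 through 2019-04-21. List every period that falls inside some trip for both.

2019-04-08 through 2019-04-14

2019-03-11 through 2019-03-24 meets no B interval.
2019-03-31 through 2019-04-14 ∩ B → 2019-04-08 through 2019-04-14.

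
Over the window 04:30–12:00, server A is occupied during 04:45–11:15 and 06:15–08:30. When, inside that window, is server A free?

Covered (merged): 04:45-11:15.
Gaps within 04:30-12:00: 04:30-04:45, 11:15-12:00.

04:30-04:45, 11:15-12:00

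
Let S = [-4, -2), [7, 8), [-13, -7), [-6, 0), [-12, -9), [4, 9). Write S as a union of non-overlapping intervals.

Sort by start: [-13, -7), [-12, -9), [-6, 0), [-4, -2), [4, 9), [7, 8).
[-12, -9) overlaps/touches [-13, -7) → extend to [-13, -7).
[-6, 0) is disjoint → start new block.
[-4, -2) overlaps/touches [-6, 0) → extend to [-6, 0).
[4, 9) is disjoint → start new block.
[7, 8) overlaps/touches [4, 9) → extend to [4, 9).

[-13, -7) ∪ [-6, 0) ∪ [4, 9)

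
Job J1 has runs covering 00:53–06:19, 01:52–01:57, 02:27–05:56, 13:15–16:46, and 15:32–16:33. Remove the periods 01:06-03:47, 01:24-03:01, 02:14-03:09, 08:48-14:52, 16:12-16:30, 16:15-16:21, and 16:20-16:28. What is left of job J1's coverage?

A, merged: 00:53–06:19, 13:15–16:46.
B, merged: 01:06–03:47, 08:48–14:52, 16:12–16:30.
00:53–06:19 \ B = 00:53–01:06, 03:47–06:19.
13:15–16:46 \ B = 14:52–16:12, 16:30–16:46.

00:53–01:06, 03:47–06:19, 14:52–16:12, 16:30–16:46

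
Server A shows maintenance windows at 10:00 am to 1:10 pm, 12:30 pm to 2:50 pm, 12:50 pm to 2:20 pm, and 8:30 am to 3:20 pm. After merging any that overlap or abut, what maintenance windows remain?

8:30 am-3:20 pm

Sort by start: 8:30 am-3:20 pm, 10:00 am-1:10 pm, 12:30 pm-2:50 pm, 12:50 pm-2:20 pm.
10:00 am-1:10 pm overlaps/touches 8:30 am-3:20 pm → extend to 8:30 am-3:20 pm.
12:30 pm-2:50 pm overlaps/touches 8:30 am-3:20 pm → extend to 8:30 am-3:20 pm.
12:50 pm-2:20 pm overlaps/touches 8:30 am-3:20 pm → extend to 8:30 am-3:20 pm.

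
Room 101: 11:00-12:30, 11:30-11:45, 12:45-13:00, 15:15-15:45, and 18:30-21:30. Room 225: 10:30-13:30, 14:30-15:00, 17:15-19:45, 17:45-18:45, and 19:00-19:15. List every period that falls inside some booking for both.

11:00-12:30, 12:45-13:00, 18:30-19:45

Merge the first list: 11:00-12:30, 12:45-13:00, 15:15-15:45, 18:30-21:30.
Merge the second list: 10:30-13:30, 14:30-15:00, 17:15-19:45.
11:00-12:30 ∩ B → 11:00-12:30.
12:45-13:00 ∩ B → 12:45-13:00.
15:15-15:45 meets no B interval.
18:30-21:30 ∩ B → 18:30-19:45.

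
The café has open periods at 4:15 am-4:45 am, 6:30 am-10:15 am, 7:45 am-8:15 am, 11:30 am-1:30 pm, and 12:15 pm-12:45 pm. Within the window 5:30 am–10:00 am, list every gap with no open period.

5:30 am–6:30 am

Covered (merged): 4:15 am–4:45 am, 6:30 am–10:15 am, 11:30 am–1:30 pm.
Gaps within 5:30 am–10:00 am: 5:30 am–6:30 am.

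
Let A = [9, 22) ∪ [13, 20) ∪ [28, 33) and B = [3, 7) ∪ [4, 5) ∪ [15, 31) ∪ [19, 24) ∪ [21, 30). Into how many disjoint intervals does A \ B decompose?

2

First set merges to [9, 22), [28, 33).
Second set merges to [3, 7), [15, 31).
A \ B = [9, 15), [31, 33).
That is 2 disjoint pieces.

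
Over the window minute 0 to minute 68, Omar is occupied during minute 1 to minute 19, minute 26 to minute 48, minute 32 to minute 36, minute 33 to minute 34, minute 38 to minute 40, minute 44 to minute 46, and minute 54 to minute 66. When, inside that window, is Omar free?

The merged coverage is minute 1 to minute 19, minute 26 to minute 48, minute 54 to minute 66.
Complement within minute 0 to minute 68: minute 0 to minute 1, minute 19 to minute 26, minute 48 to minute 54, minute 66 to minute 68.

minute 0 to minute 1, minute 19 to minute 26, minute 48 to minute 54, minute 66 to minute 68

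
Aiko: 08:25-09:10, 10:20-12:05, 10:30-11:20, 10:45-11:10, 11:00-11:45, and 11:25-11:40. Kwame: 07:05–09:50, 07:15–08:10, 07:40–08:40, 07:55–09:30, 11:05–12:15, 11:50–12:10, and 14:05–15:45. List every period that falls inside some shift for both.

Merge the first list: 08:25–09:10, 10:20–12:05.
Merge the second list: 07:05–09:50, 11:05–12:15, 14:05–15:45.
08:25–09:10 overlaps B on 08:25–09:10.
10:20–12:05 overlaps B on 11:05–12:05.

08:25–09:10, 11:05–12:05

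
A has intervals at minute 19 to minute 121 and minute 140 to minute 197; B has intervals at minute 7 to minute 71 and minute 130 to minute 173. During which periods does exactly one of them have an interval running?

minute 7 to minute 19, minute 71 to minute 121, minute 130 to minute 140, minute 173 to minute 197

Only in the first: minute 71 to minute 121, minute 173 to minute 197.
Only in the second: minute 7 to minute 19, minute 130 to minute 140.
Together these are the periods covered by exactly one.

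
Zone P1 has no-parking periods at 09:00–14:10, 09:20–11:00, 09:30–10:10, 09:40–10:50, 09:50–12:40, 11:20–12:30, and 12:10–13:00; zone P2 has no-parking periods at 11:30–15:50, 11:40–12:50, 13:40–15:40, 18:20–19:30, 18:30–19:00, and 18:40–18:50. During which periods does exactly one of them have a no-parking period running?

09:00–11:30, 14:10–15:50, 18:20–19:30

Merge the first list: 09:00–14:10.
Merge the second list: 11:30–15:50, 18:20–19:30.
A \ B = 09:00–11:30.
B \ A = 14:10–15:50, 18:20–19:30.
Union of the two gives the symmetric difference.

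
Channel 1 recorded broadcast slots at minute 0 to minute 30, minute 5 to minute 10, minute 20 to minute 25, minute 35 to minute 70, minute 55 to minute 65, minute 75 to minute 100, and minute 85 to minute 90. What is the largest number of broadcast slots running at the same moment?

2

At minute 5, 2 of the intervals are simultaneously active.
No point has more.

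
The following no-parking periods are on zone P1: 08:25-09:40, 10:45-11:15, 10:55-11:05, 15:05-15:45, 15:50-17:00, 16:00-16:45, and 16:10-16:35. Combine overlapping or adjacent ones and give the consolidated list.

10:45-11:15 is disjoint → start new block.
10:55-11:05 overlaps/touches 10:45-11:15 → extend to 10:45-11:15.
15:05-15:45 is disjoint → start new block.
15:50-17:00 is disjoint → start new block.
16:00-16:45 overlaps/touches 15:50-17:00 → extend to 15:50-17:00.
16:10-16:35 overlaps/touches 15:50-17:00 → extend to 15:50-17:00.

08:25-09:40, 10:45-11:15, 15:05-15:45, 15:50-17:00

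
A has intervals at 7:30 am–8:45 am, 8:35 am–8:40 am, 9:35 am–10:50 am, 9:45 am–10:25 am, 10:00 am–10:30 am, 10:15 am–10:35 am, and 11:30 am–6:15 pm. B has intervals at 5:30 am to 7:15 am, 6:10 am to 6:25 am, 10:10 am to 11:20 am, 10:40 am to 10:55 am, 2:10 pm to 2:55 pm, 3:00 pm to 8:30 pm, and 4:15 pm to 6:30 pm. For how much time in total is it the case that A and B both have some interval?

A, merged: 7:30 am–8:45 am, 9:35 am–10:50 am, 11:30 am–6:15 pm.
B, merged: 5:30 am–7:15 am, 10:10 am–11:20 am, 2:10 pm–2:55 pm, 3:00 pm–8:30 pm.
A ∩ B = 10:10 am–10:50 am, 2:10 pm–2:55 pm, 3:00 pm–6:15 pm.
Total: 40 min + 45 min + 3 h 15 min = 4 h 40 min.

4 h 40 min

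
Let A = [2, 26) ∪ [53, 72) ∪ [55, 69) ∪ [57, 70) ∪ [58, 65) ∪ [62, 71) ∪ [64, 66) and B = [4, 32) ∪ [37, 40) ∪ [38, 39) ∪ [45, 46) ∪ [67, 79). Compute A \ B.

[2, 4) ∪ [53, 67)

A, merged: [2, 26), [53, 72).
B, merged: [4, 32), [37, 40), [45, 46), [67, 79).
[2, 26) with B removed leaves [2, 4).
[53, 72) with B removed leaves [53, 67).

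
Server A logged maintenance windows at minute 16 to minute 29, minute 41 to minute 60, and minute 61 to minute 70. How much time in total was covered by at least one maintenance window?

Merged: minute 16 to minute 29, minute 41 to minute 60, minute 61 to minute 70.
Lengths: 13 minutes + 19 minutes + 9 minutes = 41 minutes.

41 minutes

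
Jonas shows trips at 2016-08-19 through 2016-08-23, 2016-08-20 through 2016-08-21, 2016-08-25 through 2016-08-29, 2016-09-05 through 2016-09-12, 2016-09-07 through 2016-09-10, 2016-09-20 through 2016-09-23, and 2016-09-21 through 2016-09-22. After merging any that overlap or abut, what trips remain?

2016-08-19 through 2016-08-23, 2016-08-25 through 2016-08-29, 2016-09-05 through 2016-09-12, 2016-09-20 through 2016-09-23

2016-08-20 through 2016-08-21 overlaps/touches 2016-08-19 through 2016-08-23 → extend to 2016-08-19 through 2016-08-23.
2016-08-25 through 2016-08-29 is disjoint → start new block.
2016-09-05 through 2016-09-12 is disjoint → start new block.
2016-09-07 through 2016-09-10 overlaps/touches 2016-09-05 through 2016-09-12 → extend to 2016-09-05 through 2016-09-12.
2016-09-20 through 2016-09-23 is disjoint → start new block.
2016-09-21 through 2016-09-22 overlaps/touches 2016-09-20 through 2016-09-23 → extend to 2016-09-20 through 2016-09-23.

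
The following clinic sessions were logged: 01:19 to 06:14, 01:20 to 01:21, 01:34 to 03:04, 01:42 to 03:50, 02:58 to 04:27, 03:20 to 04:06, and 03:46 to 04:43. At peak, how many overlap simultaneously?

Sweep endpoints in order; track running count of active intervals.
Peak of 5 reached at 03:46.

5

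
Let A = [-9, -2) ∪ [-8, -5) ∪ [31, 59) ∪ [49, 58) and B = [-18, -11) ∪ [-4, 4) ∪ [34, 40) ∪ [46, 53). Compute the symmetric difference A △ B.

[-18, -11) ∪ [-9, -4) ∪ [-2, 4) ∪ [31, 34) ∪ [40, 46) ∪ [53, 59)

A, merged: [-9, -2), [31, 59).
A \ B = [-9, -4), [31, 34), [40, 46), [53, 59).
B \ A = [-18, -11), [-2, 4).
Union of the two gives the symmetric difference.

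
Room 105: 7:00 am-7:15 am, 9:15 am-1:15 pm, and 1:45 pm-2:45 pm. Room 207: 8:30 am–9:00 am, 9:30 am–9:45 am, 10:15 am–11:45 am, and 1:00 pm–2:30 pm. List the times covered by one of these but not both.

7:00 am–7:15 am, 8:30 am–9:00 am, 9:15 am–9:30 am, 9:45 am–10:15 am, 11:45 am–1:00 pm, 1:15 pm–1:45 pm, 2:30 pm–2:45 pm

A \ B = 7:00 am–7:15 am, 9:15 am–9:30 am, 9:45 am–10:15 am, 11:45 am–1:00 pm, 2:30 pm–2:45 pm.
B \ A = 8:30 am–9:00 am, 1:15 pm–1:45 pm.
Union of the two gives the symmetric difference.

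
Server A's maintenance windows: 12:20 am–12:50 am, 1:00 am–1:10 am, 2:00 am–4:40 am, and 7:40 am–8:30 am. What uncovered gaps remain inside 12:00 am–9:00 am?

The merged coverage is 12:20 am-12:50 am, 1:00 am-1:10 am, 2:00 am-4:40 am, 7:40 am-8:30 am.
Complement within 12:00 am-9:00 am: 12:00 am-12:20 am, 12:50 am-1:00 am, 1:10 am-2:00 am, 4:40 am-7:40 am, 8:30 am-9:00 am.

12:00 am-12:20 am, 12:50 am-1:00 am, 1:10 am-2:00 am, 4:40 am-7:40 am, 8:30 am-9:00 am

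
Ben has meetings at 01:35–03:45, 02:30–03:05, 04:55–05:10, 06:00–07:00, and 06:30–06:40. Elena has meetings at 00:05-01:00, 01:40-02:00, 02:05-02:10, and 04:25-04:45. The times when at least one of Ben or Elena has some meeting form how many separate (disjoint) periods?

5

First set merges to 01:35–03:45, 04:55–05:10, 06:00–07:00.
A ∪ B = 00:05–01:00, 01:35–03:45, 04:25–04:45, 04:55–05:10, 06:00–07:00.
That is 5 disjoint pieces.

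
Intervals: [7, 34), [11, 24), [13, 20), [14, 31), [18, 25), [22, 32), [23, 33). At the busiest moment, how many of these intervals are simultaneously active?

6

Walk the sorted start/end points keeping a running depth.
The depth first hits 6 at 23.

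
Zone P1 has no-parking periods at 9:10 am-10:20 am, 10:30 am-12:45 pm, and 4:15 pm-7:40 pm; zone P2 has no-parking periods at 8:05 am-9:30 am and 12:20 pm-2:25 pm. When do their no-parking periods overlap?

9:10 am–9:30 am, 12:20 pm–12:45 pm

9:10 am–10:20 am overlaps B on 9:10 am–9:30 am.
10:30 am–12:45 pm overlaps B on 12:20 pm–12:45 pm.
4:15 pm–7:40 pm falls entirely outside B.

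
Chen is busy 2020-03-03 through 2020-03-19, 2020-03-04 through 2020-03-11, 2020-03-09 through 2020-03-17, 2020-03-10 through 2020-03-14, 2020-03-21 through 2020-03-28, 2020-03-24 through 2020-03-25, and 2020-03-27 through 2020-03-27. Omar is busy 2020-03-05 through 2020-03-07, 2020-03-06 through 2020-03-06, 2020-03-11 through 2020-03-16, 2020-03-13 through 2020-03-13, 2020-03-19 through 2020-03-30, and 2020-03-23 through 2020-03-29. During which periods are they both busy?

First set merges to 2020-03-03 through 2020-03-19, 2020-03-21 through 2020-03-28.
Second set merges to 2020-03-05 through 2020-03-07, 2020-03-11 through 2020-03-16, 2020-03-19 through 2020-03-30.
2020-03-03 through 2020-03-19 ∩ B → 2020-03-05 through 2020-03-07, 2020-03-11 through 2020-03-16, 2020-03-19 through 2020-03-19.
2020-03-21 through 2020-03-28 ∩ B → 2020-03-21 through 2020-03-28.

2020-03-05 through 2020-03-07, 2020-03-11 through 2020-03-16, 2020-03-19 through 2020-03-19, 2020-03-21 through 2020-03-28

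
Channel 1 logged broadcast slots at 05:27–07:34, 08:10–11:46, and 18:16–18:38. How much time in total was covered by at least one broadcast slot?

6 h 5 min

Merged: 05:27-07:34, 08:10-11:46, 18:16-18:38.
Lengths: 2 h 7 min + 3 h 36 min + 22 min = 6 h 5 min.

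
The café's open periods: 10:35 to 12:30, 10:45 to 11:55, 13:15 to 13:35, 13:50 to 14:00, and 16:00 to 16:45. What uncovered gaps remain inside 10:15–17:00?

10:15-10:35, 12:30-13:15, 13:35-13:50, 14:00-16:00, 16:45-17:00

The merged coverage is 10:35-12:30, 13:15-13:35, 13:50-14:00, 16:00-16:45.
Uncovered inside 10:15-17:00: 10:15-10:35, 12:30-13:15, 13:35-13:50, 14:00-16:00, 16:45-17:00.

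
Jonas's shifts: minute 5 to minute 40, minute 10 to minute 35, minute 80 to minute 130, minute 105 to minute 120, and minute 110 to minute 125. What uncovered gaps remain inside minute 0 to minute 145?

minute 0 to minute 5, minute 40 to minute 80, minute 130 to minute 145

The merged coverage is minute 5 to minute 40, minute 80 to minute 130.
Uncovered inside minute 0 to minute 145: minute 0 to minute 5, minute 40 to minute 80, minute 130 to minute 145.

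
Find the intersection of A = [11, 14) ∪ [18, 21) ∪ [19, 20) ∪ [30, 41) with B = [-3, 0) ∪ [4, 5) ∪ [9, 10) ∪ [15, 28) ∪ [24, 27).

Merge the first list: [11, 14), [18, 21), [30, 41).
Merge the second list: [-3, 0), [4, 5), [9, 10), [15, 28).
[11, 14) falls entirely outside B.
[18, 21) overlaps B on [18, 21).
[30, 41) falls entirely outside B.

[18, 21)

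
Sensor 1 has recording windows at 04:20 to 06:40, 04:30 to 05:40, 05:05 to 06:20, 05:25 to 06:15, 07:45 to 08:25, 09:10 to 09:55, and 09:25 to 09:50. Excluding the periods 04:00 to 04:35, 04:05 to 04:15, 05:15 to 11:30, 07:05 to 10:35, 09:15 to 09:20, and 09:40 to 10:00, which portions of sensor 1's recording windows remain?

04:35–05:15

First set merges to 04:20–06:40, 07:45–08:25, 09:10–09:55.
Second set merges to 04:00–04:35, 05:15–11:30.
04:20–06:40 minus B → 04:35–05:15.
07:45–08:25: fully covered by B → removed.
09:10–09:55: fully covered by B → removed.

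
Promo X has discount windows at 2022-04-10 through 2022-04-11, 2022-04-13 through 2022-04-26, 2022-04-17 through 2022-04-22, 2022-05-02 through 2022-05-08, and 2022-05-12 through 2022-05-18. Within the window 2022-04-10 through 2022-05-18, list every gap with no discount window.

The merged coverage is 2022-04-10 through 2022-04-11, 2022-04-13 through 2022-04-26, 2022-05-02 through 2022-05-08, 2022-05-12 through 2022-05-18.
Uncovered inside 2022-04-10 through 2022-05-18: 2022-04-12 through 2022-04-12, 2022-04-27 through 2022-05-01, 2022-05-09 through 2022-05-11.

2022-04-12 through 2022-04-12, 2022-04-27 through 2022-05-01, 2022-05-09 through 2022-05-11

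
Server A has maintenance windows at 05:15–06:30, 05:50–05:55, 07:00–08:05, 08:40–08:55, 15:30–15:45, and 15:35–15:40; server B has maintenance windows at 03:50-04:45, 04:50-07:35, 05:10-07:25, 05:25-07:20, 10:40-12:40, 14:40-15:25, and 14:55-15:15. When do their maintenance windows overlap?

A, merged: 05:15–06:30, 07:00–08:05, 08:40–08:55, 15:30–15:45.
B, merged: 03:50–04:45, 04:50–07:35, 10:40–12:40, 14:40–15:25.
05:15–06:30 meets the second set on 05:15–06:30.
07:00–08:05 meets the second set on 07:00–07:35.
08:40–08:55: no overlap with the second set.
15:30–15:45: no overlap with the second set.

05:15–06:30, 07:00–07:35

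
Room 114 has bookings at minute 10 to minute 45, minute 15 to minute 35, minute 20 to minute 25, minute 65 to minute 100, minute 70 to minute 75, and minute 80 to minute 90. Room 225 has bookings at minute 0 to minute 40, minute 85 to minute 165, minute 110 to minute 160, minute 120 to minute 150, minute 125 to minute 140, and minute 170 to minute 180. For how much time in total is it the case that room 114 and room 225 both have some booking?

45 minutes

A, merged: minute 10 to minute 45, minute 65 to minute 100.
B, merged: minute 0 to minute 40, minute 85 to minute 165, minute 170 to minute 180.
A ∩ B = minute 10 to minute 40, minute 85 to minute 100.
Total: 30 minutes + 15 minutes = 45 minutes.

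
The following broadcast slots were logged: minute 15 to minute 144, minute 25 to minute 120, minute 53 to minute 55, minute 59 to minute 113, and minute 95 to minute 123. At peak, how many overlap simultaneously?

4

Sweep endpoints in order; track running count of active intervals.
Peak of 4 reached at minute 95.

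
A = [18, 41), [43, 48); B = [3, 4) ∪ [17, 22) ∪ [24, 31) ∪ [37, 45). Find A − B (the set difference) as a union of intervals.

[18, 41) minus B → [22, 24), [31, 37).
[43, 48) minus B → [45, 48).

[22, 24) ∪ [31, 37) ∪ [45, 48)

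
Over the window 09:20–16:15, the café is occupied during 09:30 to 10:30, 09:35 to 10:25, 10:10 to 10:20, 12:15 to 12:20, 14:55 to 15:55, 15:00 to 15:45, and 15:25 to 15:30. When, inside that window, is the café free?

The merged coverage is 09:30–10:30, 12:15–12:20, 14:55–15:55.
Gaps within 09:20–16:15: 09:20–09:30, 10:30–12:15, 12:20–14:55, 15:55–16:15.

09:20–09:30, 10:30–12:15, 12:20–14:55, 15:55–16:15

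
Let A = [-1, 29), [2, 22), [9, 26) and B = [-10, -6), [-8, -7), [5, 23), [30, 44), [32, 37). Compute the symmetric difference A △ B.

[-10, -6) ∪ [-1, 5) ∪ [23, 29) ∪ [30, 44)

A, merged: [-1, 29).
B, merged: [-10, -6), [5, 23), [30, 44).
A but not B: [-1, 5), [23, 29).
B but not A: [-10, -6), [30, 44).
Combining gives A △ B.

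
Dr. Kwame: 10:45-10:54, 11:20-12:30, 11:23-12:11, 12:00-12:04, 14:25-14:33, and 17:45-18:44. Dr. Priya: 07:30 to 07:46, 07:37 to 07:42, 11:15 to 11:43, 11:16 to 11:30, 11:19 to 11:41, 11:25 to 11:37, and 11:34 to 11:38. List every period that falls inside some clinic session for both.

11:20–11:43

First set merges to 10:45–10:54, 11:20–12:30, 14:25–14:33, 17:45–18:44.
Second set merges to 07:30–07:46, 11:15–11:43.
10:45–10:54 falls entirely outside B.
11:20–12:30 overlaps B on 11:20–11:43.
14:25–14:33 falls entirely outside B.
17:45–18:44 falls entirely outside B.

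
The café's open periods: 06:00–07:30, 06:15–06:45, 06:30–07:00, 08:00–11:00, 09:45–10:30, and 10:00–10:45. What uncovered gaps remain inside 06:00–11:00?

Covered (merged): 06:00–07:30, 08:00–11:00.
Uncovered inside 06:00–11:00: 07:30–08:00.

07:30–08:00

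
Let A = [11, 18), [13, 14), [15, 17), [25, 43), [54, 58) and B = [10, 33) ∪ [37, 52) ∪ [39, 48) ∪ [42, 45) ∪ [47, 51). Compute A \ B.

[33, 37) ∪ [54, 58)

First set merges to [11, 18), [25, 43), [54, 58).
Second set merges to [10, 33), [37, 52).
[11, 18) lies entirely inside B → drops out.
[25, 43) with B removed leaves [33, 37).
[54, 58) is untouched.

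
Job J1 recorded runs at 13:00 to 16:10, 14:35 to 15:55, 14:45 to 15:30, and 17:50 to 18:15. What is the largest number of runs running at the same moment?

Sweep endpoints in order; track running count of active intervals.
Peak of 3 reached at 14:45.

3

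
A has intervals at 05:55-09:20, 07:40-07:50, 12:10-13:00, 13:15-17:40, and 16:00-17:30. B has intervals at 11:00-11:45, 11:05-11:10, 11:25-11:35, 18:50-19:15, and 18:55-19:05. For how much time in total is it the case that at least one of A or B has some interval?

Merge the first list: 05:55-09:20, 12:10-13:00, 13:15-17:40.
Merge the second list: 11:00-11:45, 18:50-19:15.
A ∪ B = 05:55-09:20, 11:00-11:45, 12:10-13:00, 13:15-17:40, 18:50-19:15.
Total: 3 h 25 min + 45 min + 50 min + 4 h 25 min + 25 min = 9 h 50 min.

9 h 50 min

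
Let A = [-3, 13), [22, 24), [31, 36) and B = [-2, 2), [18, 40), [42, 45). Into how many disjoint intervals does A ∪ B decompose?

A ∪ B = [-3, 13), [18, 40), [42, 45).
That is 3 disjoint pieces.

3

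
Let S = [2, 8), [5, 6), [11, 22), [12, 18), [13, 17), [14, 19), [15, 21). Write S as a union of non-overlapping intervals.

[2, 8) ∪ [11, 22)

[5, 6) overlaps/touches [2, 8) → extend to [2, 8).
[11, 22) is disjoint → start new block.
[12, 18) overlaps/touches [11, 22) → extend to [11, 22).
[13, 17) overlaps/touches [11, 22) → extend to [11, 22).
[14, 19) overlaps/touches [11, 22) → extend to [11, 22).
[15, 21) overlaps/touches [11, 22) → extend to [11, 22).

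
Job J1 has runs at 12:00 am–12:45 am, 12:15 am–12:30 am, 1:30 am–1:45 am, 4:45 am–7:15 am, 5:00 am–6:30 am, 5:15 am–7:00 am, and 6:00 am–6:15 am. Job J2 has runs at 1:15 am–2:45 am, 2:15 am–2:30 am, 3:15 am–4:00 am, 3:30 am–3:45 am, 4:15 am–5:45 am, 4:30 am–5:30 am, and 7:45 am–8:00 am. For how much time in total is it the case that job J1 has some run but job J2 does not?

A, merged: 12:00 am–12:45 am, 1:30 am–1:45 am, 4:45 am–7:15 am.
B, merged: 1:15 am–2:45 am, 3:15 am–4:00 am, 4:15 am–5:45 am, 7:45 am–8:00 am.
A \ B = 12:00 am–12:45 am, 5:45 am–7:15 am.
Total: 45 min + 1 h 30 min = 2 h 15 min.

2 h 15 min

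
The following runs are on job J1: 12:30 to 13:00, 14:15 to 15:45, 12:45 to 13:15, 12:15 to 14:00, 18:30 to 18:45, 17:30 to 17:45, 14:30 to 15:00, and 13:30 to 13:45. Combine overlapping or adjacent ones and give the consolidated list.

12:15–14:00, 14:15–15:45, 17:30–17:45, 18:30–18:45

Sort by start: 12:15–14:00, 12:30–13:00, 12:45–13:15, 13:30–13:45, 14:15–15:45, 14:30–15:00, 17:30–17:45, 18:30–18:45.
12:30–13:00 overlaps/touches 12:15–14:00 → extend to 12:15–14:00.
12:45–13:15 overlaps/touches 12:15–14:00 → extend to 12:15–14:00.
13:30–13:45 overlaps/touches 12:15–14:00 → extend to 12:15–14:00.
14:15–15:45 is disjoint → start new block.
14:30–15:00 overlaps/touches 14:15–15:45 → extend to 14:15–15:45.
17:30–17:45 is disjoint → start new block.
18:30–18:45 is disjoint → start new block.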